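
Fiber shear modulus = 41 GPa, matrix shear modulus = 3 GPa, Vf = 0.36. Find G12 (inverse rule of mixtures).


1/G12 = Vf/Gf + (1-Vf)/Gm = 0.36/41 + 0.64/3
G12 = 4.5 GPa

4.5 GPa


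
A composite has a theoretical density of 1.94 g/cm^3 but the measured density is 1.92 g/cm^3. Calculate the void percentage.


Void% = (rho_theo - rho_actual)/rho_theo * 100 = (1.94 - 1.92)/1.94 * 100 = 1.03%

1.03%


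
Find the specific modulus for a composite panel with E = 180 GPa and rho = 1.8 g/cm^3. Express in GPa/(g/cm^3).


Specific stiffness = E/rho = 180/1.8 = 100.0 GPa/(g/cm^3)

100.0 GPa/(g/cm^3)


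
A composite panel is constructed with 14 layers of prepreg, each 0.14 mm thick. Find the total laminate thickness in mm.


h = n * t_ply = 14 * 0.14 = 1.96 mm

1.96 mm


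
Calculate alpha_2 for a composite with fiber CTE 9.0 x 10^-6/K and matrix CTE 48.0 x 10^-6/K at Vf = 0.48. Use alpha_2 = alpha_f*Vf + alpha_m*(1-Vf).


alpha_2 = alpha_f*Vf + alpha_m*(1-Vf) = 9.0*0.48 + 48.0*0.52 = 29.3 x 10^-6/K

29.3 x 10^-6/K


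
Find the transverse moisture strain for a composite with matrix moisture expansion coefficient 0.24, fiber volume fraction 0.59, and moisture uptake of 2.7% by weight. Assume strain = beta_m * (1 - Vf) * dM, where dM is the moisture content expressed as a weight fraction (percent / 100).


dM = 2.7/100 = 0.027
strain = beta_m * (1-Vf) * dM = 0.24 * 0.41 * 0.027 = 0.0026568

0.0026568


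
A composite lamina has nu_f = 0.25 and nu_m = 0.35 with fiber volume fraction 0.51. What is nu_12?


nu_12 = nu_f*Vf + nu_m*(1-Vf) = 0.25*0.51 + 0.35*0.49 = 0.299

0.299


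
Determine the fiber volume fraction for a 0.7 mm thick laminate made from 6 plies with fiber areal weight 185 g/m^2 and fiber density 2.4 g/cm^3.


Vf = n * FAW / (rho_f * h * 1000) = 6 * 185 / (2.4 * 0.7 * 1000) = 0.6607

0.6607


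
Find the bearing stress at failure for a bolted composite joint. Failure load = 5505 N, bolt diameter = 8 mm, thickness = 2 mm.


sigma_br = F/(d*h) = 5505/(8*2) = 344.1 MPa

344.1 MPa


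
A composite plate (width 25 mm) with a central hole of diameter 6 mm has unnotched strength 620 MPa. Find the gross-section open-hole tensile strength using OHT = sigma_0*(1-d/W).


OHT = sigma_0*(1-d/W) = 620*(1-6/25) = 471.2 MPa

471.2 MPa


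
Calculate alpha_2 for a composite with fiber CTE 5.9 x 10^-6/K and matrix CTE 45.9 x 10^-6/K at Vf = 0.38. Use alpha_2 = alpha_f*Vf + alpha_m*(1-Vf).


alpha_2 = alpha_f*Vf + alpha_m*(1-Vf) = 5.9*0.38 + 45.9*0.62 = 30.7 x 10^-6/K

30.7 x 10^-6/K


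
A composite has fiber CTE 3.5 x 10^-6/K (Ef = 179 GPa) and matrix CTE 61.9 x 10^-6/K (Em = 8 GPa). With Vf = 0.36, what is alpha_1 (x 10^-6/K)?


E1 = Ef*Vf + Em*(1-Vf) = 69.56
alpha_1 = (alpha_f*Ef*Vf + alpha_m*Em*(1-Vf))/E1 = 7.8 x 10^-6/K

7.8 x 10^-6/K


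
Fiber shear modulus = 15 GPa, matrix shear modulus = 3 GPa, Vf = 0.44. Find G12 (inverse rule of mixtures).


1/G12 = Vf/Gf + (1-Vf)/Gm = 0.44/15 + 0.56/3
G12 = 4.63 GPa

4.63 GPa


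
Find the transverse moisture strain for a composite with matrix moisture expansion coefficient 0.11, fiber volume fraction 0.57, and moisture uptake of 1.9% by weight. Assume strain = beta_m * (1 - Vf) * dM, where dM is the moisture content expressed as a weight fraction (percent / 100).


dM = 1.9/100 = 0.019
strain = beta_m * (1-Vf) * dM = 0.11 * 0.43 * 0.019 = 0.0008987

0.0008987


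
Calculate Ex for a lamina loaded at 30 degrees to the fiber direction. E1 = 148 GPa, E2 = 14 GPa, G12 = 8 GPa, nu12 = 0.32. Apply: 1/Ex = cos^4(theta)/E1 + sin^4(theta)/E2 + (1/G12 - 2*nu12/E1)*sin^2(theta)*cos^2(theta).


cos^4(30) = 0.5625, sin^4(30) = 0.0625, sin^2(30)*cos^2(30) = 0.1875
1/G12 - 2*nu12/E1 = 1/8 - 2*0.32/148 = 0.120676 GPa^-1
1/Ex = 0.5625/148 + 0.0625/14 + 0.120676*0.1875 = 0.0308917 GPa^-1
Ex = 32.37 GPa

32.37 GPa


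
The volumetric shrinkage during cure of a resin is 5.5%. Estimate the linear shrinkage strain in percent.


Linear shrinkage ≈ vol_shrink/3 = 5.5/3 = 1.833%

1.833%


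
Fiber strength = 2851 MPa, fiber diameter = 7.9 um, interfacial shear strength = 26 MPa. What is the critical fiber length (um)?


Lc = sigma_f * d / (2 * tau_i) = 2851 * 7.9 / (2 * 26) = 433.1 um

433.1 um


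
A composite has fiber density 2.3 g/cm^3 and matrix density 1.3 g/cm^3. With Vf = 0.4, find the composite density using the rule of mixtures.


rho_c = rho_f*Vf + rho_m*(1-Vf) = 2.3*0.4 + 1.3*0.6 = 1.7 g/cm^3

1.7 g/cm^3


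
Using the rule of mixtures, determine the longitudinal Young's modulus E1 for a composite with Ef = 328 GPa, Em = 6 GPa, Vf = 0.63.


E1 = Ef*Vf + Em*(1-Vf) = 328*0.63 + 6*0.37 = 208.86 GPa

208.86 GPa


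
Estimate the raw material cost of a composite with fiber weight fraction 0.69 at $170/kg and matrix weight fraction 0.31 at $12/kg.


Cost = cost_f*Wf + cost_m*Wm = 170*0.69 + 12*0.31 = $121.02/kg

$121.02/kg


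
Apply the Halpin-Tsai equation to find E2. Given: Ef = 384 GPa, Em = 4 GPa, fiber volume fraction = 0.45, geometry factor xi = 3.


eta = (Ef/Em - 1)/(Ef/Em + xi) = (96.0 - 1)/(96.0 + 3) = 0.9596
E2 = Em*(1+xi*eta*Vf)/(1-eta*Vf) = 16.16 GPa

16.16 GPa


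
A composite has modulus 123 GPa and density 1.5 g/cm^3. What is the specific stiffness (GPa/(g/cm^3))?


Specific stiffness = E/rho = 123/1.5 = 82.0 GPa/(g/cm^3)

82.0 GPa/(g/cm^3)


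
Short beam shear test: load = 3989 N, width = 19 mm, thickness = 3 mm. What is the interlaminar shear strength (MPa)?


ILSS = 3F/(4bh) = 3*3989/(4*19*3) = 52.49 MPa

52.49 MPa


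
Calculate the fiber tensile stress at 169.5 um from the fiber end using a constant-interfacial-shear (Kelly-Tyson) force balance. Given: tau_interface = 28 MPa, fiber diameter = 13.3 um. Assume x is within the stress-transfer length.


Force balance: sigma_f * (pi*d^2/4) = tau * (pi*d) * x  ->  sigma_f = 4 * tau * x / d
sigma_f = 4 * 28 * 169.5 / 13.3 = 1427.4 MPa

1427.4 MPa


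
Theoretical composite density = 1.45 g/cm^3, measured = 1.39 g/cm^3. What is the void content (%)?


Void% = (rho_theo - rho_actual)/rho_theo * 100 = (1.45 - 1.39)/1.45 * 100 = 4.14%

4.14%


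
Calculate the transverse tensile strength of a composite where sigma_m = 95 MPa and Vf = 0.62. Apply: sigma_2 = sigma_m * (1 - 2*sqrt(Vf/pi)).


factor = 1 - 2*sqrt(0.62/pi) = 0.1115
sigma_2 = 95 * 0.1115 = 10.59 MPa

10.59 MPa


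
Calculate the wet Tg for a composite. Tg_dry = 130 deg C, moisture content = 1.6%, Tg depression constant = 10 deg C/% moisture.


Tg_wet = Tg_dry - k*moisture = 130 - 10*1.6 = 114.0 deg C

114.0 deg C


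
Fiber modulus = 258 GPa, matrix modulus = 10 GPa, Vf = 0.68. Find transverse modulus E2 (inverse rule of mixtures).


1/E2 = Vf/Ef + (1-Vf)/Em = 0.68/258 + 0.32/10
E2 = 28.87 GPa

28.87 GPa


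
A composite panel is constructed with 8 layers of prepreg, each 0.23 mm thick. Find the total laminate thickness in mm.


h = n * t_ply = 8 * 0.23 = 1.84 mm

1.84 mm


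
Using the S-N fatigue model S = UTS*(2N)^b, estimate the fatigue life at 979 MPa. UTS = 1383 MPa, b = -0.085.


N = 0.5 * (S/UTS)^(1/b) = 0.5 * (979/1383)^(1/-0.085) = 29.1166 cycles

29.1166 cycles


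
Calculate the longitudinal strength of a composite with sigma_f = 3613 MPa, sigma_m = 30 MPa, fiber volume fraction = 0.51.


sigma_1 = sigma_f*Vf + sigma_m*(1-Vf) = 3613*0.51 + 30*0.49 = 1857.3 MPa

1857.3 MPa


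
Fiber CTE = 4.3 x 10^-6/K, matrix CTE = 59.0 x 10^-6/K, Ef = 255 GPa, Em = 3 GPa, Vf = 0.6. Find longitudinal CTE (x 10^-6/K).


E1 = Ef*Vf + Em*(1-Vf) = 154.2
alpha_1 = (alpha_f*Ef*Vf + alpha_m*Em*(1-Vf))/E1 = 4.73 x 10^-6/K

4.73 x 10^-6/K


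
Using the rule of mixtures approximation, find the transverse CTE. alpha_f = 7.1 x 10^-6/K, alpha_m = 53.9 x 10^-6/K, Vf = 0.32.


alpha_2 = alpha_f*Vf + alpha_m*(1-Vf) = 7.1*0.32 + 53.9*0.68 = 38.9 x 10^-6/K

38.9 x 10^-6/K


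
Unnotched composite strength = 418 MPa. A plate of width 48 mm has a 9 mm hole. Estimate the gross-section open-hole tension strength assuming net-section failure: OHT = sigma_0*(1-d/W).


OHT = sigma_0*(1-d/W) = 418*(1-9/48) = 339.6 MPa

339.6 MPa


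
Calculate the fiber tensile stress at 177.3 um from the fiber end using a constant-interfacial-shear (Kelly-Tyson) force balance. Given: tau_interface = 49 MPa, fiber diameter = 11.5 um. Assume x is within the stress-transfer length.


Force balance: sigma_f * (pi*d^2/4) = tau * (pi*d) * x  ->  sigma_f = 4 * tau * x / d
sigma_f = 4 * 49 * 177.3 / 11.5 = 3021.8 MPa

3021.8 MPa


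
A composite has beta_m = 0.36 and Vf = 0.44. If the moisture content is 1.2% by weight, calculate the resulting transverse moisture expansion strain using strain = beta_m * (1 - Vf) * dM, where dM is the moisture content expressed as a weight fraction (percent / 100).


dM = 1.2/100 = 0.012
strain = beta_m * (1-Vf) * dM = 0.36 * 0.56 * 0.012 = 0.0024192

0.0024192


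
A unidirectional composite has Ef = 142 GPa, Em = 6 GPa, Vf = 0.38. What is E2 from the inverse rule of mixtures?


1/E2 = Vf/Ef + (1-Vf)/Em = 0.38/142 + 0.62/6
E2 = 9.43 GPa

9.43 GPa


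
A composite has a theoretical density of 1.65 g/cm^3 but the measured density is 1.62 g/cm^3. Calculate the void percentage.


Void% = (rho_theo - rho_actual)/rho_theo * 100 = (1.65 - 1.62)/1.65 * 100 = 1.82%

1.82%


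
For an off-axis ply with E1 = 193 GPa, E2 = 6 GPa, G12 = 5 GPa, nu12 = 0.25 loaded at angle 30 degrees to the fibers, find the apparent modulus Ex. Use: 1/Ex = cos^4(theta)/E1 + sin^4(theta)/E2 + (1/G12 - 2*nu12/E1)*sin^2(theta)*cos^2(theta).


cos^4(30) = 0.5625, sin^4(30) = 0.0625, sin^2(30)*cos^2(30) = 0.1875
1/G12 - 2*nu12/E1 = 1/5 - 2*0.25/193 = 0.197409 GPa^-1
1/Ex = 0.5625/193 + 0.0625/6 + 0.197409*0.1875 = 0.0503454 GPa^-1
Ex = 19.86 GPa

19.86 GPa


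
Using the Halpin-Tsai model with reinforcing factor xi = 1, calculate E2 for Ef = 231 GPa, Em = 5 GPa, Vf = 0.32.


eta = (Ef/Em - 1)/(Ef/Em + xi) = (46.2 - 1)/(46.2 + 1) = 0.9576
E2 = Em*(1+xi*eta*Vf)/(1-eta*Vf) = 9.42 GPa

9.42 GPa


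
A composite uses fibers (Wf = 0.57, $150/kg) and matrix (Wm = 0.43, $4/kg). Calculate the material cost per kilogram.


Cost = cost_f*Wf + cost_m*Wm = 150*0.57 + 4*0.43 = $87.22/kg

$87.22/kg


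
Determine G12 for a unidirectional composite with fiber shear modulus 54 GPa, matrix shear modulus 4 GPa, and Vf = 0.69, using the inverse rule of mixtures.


1/G12 = Vf/Gf + (1-Vf)/Gm = 0.69/54 + 0.31/4
G12 = 11.08 GPa

11.08 GPa


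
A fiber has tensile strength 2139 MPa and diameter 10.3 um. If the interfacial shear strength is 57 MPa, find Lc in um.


Lc = sigma_f * d / (2 * tau_i) = 2139 * 10.3 / (2 * 57) = 193.3 um

193.3 um


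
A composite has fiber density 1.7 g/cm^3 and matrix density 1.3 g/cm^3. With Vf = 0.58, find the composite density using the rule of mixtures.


rho_c = rho_f*Vf + rho_m*(1-Vf) = 1.7*0.58 + 1.3*0.42 = 1.532 g/cm^3

1.532 g/cm^3


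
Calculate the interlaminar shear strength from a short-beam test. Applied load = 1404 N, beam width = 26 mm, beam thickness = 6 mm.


ILSS = 3F/(4bh) = 3*1404/(4*26*6) = 6.75 MPa

6.75 MPa


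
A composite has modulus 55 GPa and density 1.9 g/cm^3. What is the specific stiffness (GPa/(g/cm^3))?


Specific stiffness = E/rho = 55/1.9 = 28.9 GPa/(g/cm^3)

28.9 GPa/(g/cm^3)


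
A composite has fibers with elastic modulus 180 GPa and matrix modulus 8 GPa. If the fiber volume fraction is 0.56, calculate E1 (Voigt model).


E1 = Ef*Vf + Em*(1-Vf) = 180*0.56 + 8*0.44 = 104.32 GPa

104.32 GPa


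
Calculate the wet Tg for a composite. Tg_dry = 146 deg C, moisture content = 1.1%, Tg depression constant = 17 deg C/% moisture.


Tg_wet = Tg_dry - k*moisture = 146 - 17*1.1 = 127.3 deg C

127.3 deg C


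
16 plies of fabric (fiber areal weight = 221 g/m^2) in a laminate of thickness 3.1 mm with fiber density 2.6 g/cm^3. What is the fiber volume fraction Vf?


Vf = n * FAW / (rho_f * h * 1000) = 16 * 221 / (2.6 * 3.1 * 1000) = 0.4387

0.4387


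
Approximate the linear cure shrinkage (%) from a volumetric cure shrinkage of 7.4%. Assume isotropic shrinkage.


Linear shrinkage ≈ vol_shrink/3 = 7.4/3 = 2.467%

2.467%


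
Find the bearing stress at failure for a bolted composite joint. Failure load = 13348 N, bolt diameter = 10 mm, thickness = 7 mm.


sigma_br = F/(d*h) = 13348/(10*7) = 190.7 MPa

190.7 MPa


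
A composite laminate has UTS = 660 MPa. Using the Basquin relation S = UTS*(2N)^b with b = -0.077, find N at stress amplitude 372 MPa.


N = 0.5 * (S/UTS)^(1/b) = 0.5 * (372/660)^(1/-0.077) = 856.5430 cycles

856.5430 cycles


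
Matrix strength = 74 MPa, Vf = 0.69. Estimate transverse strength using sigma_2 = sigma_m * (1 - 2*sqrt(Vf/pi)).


factor = 1 - 2*sqrt(0.69/pi) = 0.0627
sigma_2 = 74 * 0.0627 = 4.64 MPa

4.64 MPa


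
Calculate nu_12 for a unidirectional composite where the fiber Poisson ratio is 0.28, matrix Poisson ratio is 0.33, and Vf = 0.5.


nu_12 = nu_f*Vf + nu_m*(1-Vf) = 0.28*0.5 + 0.33*0.5 = 0.305

0.305


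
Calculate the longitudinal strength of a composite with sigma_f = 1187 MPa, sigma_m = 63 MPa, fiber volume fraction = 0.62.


sigma_1 = sigma_f*Vf + sigma_m*(1-Vf) = 1187*0.62 + 63*0.38 = 759.9 MPa

759.9 MPa


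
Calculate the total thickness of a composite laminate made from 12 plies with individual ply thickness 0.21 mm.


h = n * t_ply = 12 * 0.21 = 2.52 mm

2.52 mm


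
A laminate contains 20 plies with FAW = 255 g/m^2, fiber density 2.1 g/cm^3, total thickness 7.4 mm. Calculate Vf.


Vf = n * FAW / (rho_f * h * 1000) = 20 * 255 / (2.1 * 7.4 * 1000) = 0.3282

0.3282


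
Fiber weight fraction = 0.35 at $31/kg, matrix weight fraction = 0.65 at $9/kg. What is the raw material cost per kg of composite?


Cost = cost_f*Wf + cost_m*Wm = 31*0.35 + 9*0.65 = $16.7/kg

$16.7/kg


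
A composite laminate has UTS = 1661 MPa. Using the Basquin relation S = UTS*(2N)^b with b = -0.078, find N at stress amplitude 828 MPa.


N = 0.5 * (S/UTS)^(1/b) = 0.5 * (828/1661)^(1/-0.078) = 3759.3678 cycles

3759.3678 cycles


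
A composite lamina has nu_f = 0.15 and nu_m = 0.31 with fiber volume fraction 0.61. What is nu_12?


nu_12 = nu_f*Vf + nu_m*(1-Vf) = 0.15*0.61 + 0.31*0.39 = 0.2124

0.2124


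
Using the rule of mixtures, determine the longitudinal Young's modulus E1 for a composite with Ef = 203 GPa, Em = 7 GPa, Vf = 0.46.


E1 = Ef*Vf + Em*(1-Vf) = 203*0.46 + 7*0.54 = 97.16 GPa

97.16 GPa


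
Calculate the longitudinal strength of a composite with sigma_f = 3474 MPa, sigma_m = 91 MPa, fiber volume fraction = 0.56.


sigma_1 = sigma_f*Vf + sigma_m*(1-Vf) = 3474*0.56 + 91*0.44 = 1985.5 MPa

1985.5 MPa


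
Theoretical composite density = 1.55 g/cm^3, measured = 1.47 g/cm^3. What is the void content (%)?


Void% = (rho_theo - rho_actual)/rho_theo * 100 = (1.55 - 1.47)/1.55 * 100 = 5.16%

5.16%


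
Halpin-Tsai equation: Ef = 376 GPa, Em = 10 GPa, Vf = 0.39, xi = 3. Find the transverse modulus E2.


eta = (Ef/Em - 1)/(Ef/Em + xi) = (37.6 - 1)/(37.6 + 3) = 0.9015
E2 = Em*(1+xi*eta*Vf)/(1-eta*Vf) = 31.69 GPa

31.69 GPa


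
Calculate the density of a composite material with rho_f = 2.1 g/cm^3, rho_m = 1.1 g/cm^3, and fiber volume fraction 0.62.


rho_c = rho_f*Vf + rho_m*(1-Vf) = 2.1*0.62 + 1.1*0.38 = 1.72 g/cm^3

1.72 g/cm^3


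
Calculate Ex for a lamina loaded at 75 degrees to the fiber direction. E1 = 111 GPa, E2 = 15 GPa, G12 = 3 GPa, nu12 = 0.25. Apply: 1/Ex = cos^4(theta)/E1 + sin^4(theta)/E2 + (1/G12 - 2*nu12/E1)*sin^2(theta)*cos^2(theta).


cos^4(75) = 0.004487, sin^4(75) = 0.870513, sin^2(75)*cos^2(75) = 0.0625
1/G12 - 2*nu12/E1 = 1/3 - 2*0.25/111 = 0.328829 GPa^-1
1/Ex = 0.004487/111 + 0.870513/15 + 0.328829*0.0625 = 0.0786264 GPa^-1
Ex = 12.72 GPa

12.72 GPa


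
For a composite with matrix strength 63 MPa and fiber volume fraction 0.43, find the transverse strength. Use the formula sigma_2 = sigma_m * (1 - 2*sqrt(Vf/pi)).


factor = 1 - 2*sqrt(0.43/pi) = 0.2601
sigma_2 = 63 * 0.2601 = 16.38 MPa

16.38 MPa


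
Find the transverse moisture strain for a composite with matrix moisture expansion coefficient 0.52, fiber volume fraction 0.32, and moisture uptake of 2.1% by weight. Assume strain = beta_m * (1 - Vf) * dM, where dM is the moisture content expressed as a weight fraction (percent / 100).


dM = 2.1/100 = 0.021
strain = beta_m * (1-Vf) * dM = 0.52 * 0.68 * 0.021 = 0.0074256

0.0074256


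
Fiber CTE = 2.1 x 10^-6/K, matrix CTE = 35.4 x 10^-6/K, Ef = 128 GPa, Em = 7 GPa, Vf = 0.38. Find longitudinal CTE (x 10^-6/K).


E1 = Ef*Vf + Em*(1-Vf) = 52.98
alpha_1 = (alpha_f*Ef*Vf + alpha_m*Em*(1-Vf))/E1 = 4.83 x 10^-6/K

4.83 x 10^-6/K


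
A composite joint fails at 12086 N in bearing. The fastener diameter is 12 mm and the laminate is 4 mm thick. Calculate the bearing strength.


sigma_br = F/(d*h) = 12086/(12*4) = 251.8 MPa

251.8 MPa


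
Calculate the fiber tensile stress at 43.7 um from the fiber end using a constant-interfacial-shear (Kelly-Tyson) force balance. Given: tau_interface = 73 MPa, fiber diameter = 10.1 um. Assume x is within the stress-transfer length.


Force balance: sigma_f * (pi*d^2/4) = tau * (pi*d) * x  ->  sigma_f = 4 * tau * x / d
sigma_f = 4 * 73 * 43.7 / 10.1 = 1263.4 MPa

1263.4 MPa


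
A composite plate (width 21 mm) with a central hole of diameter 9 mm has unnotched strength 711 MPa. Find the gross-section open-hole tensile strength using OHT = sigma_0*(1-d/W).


OHT = sigma_0*(1-d/W) = 711*(1-9/21) = 406.3 MPa

406.3 MPa


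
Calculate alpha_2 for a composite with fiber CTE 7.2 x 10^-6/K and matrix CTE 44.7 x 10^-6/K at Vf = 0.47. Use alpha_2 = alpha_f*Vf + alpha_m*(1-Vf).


alpha_2 = alpha_f*Vf + alpha_m*(1-Vf) = 7.2*0.47 + 44.7*0.53 = 27.1 x 10^-6/K

27.1 x 10^-6/K


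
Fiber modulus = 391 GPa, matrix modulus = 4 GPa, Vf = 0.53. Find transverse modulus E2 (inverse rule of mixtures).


1/E2 = Vf/Ef + (1-Vf)/Em = 0.53/391 + 0.47/4
E2 = 8.41 GPa

8.41 GPa


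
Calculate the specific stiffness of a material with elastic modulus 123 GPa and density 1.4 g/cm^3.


Specific stiffness = E/rho = 123/1.4 = 87.9 GPa/(g/cm^3)

87.9 GPa/(g/cm^3)


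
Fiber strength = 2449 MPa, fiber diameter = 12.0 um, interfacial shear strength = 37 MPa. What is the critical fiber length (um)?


Lc = sigma_f * d / (2 * tau_i) = 2449 * 12.0 / (2 * 37) = 397.1 um

397.1 um


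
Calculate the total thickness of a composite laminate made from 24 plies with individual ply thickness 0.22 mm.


h = n * t_ply = 24 * 0.22 = 5.28 mm

5.28 mm


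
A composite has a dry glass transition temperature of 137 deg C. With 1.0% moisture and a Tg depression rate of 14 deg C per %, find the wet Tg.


Tg_wet = Tg_dry - k*moisture = 137 - 14*1.0 = 123.0 deg C

123.0 deg C


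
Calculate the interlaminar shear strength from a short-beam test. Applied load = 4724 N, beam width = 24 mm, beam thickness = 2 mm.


ILSS = 3F/(4bh) = 3*4724/(4*24*2) = 73.81 MPa

73.81 MPa


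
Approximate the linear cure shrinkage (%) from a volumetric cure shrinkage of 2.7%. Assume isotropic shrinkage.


Linear shrinkage ≈ vol_shrink/3 = 2.7/3 = 0.9%

0.9%


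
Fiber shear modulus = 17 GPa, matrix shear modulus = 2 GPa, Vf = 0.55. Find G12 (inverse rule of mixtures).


1/G12 = Vf/Gf + (1-Vf)/Gm = 0.55/17 + 0.45/2
G12 = 3.89 GPa

3.89 GPa


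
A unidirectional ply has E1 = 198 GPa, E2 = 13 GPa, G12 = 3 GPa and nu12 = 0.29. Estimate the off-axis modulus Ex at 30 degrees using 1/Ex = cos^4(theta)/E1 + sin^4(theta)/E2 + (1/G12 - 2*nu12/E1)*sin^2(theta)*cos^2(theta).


cos^4(30) = 0.5625, sin^4(30) = 0.0625, sin^2(30)*cos^2(30) = 0.1875
1/G12 - 2*nu12/E1 = 1/3 - 2*0.29/198 = 0.330404 GPa^-1
1/Ex = 0.5625/198 + 0.0625/13 + 0.330404*0.1875 = 0.0695994 GPa^-1
Ex = 14.37 GPa

14.37 GPa


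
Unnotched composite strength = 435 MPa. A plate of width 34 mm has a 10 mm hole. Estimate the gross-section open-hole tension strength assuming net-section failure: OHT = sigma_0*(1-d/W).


OHT = sigma_0*(1-d/W) = 435*(1-10/34) = 307.1 MPa

307.1 MPa


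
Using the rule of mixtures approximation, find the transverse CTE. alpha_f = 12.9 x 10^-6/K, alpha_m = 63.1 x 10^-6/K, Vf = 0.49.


alpha_2 = alpha_f*Vf + alpha_m*(1-Vf) = 12.9*0.49 + 63.1*0.51 = 38.5 x 10^-6/K

38.5 x 10^-6/K


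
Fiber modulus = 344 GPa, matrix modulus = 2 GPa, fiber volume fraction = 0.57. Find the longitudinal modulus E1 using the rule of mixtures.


E1 = Ef*Vf + Em*(1-Vf) = 344*0.57 + 2*0.43 = 196.94 GPa

196.94 GPa


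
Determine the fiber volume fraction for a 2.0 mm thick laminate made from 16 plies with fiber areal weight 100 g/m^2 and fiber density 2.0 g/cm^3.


Vf = n * FAW / (rho_f * h * 1000) = 16 * 100 / (2.0 * 2.0 * 1000) = 0.4

0.4


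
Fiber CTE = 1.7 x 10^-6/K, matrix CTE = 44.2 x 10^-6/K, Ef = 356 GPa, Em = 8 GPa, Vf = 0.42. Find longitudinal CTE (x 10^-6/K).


E1 = Ef*Vf + Em*(1-Vf) = 154.16
alpha_1 = (alpha_f*Ef*Vf + alpha_m*Em*(1-Vf))/E1 = 2.98 x 10^-6/K

2.98 x 10^-6/K


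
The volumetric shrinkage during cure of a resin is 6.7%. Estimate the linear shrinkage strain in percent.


Linear shrinkage ≈ vol_shrink/3 = 6.7/3 = 2.233%

2.233%


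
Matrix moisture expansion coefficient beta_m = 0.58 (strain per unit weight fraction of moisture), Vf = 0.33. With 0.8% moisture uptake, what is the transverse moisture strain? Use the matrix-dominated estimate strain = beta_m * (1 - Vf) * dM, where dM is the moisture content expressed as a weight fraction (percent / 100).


dM = 0.8/100 = 0.008
strain = beta_m * (1-Vf) * dM = 0.58 * 0.67 * 0.008 = 0.0031088

0.0031088


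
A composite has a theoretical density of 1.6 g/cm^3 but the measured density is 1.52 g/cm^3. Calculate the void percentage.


Void% = (rho_theo - rho_actual)/rho_theo * 100 = (1.6 - 1.52)/1.6 * 100 = 5.0%

5.0%


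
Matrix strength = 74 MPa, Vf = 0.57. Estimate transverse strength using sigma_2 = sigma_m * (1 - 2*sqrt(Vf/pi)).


factor = 1 - 2*sqrt(0.57/pi) = 0.1481
sigma_2 = 74 * 0.1481 = 10.96 MPa

10.96 MPa


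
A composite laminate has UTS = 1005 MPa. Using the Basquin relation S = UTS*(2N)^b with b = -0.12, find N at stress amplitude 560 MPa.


N = 0.5 * (S/UTS)^(1/b) = 0.5 * (560/1005)^(1/-0.12) = 65.3813 cycles

65.3813 cycles


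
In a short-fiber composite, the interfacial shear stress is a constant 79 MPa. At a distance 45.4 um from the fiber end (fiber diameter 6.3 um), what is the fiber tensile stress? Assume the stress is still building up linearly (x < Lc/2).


Force balance: sigma_f * (pi*d^2/4) = tau * (pi*d) * x  ->  sigma_f = 4 * tau * x / d
sigma_f = 4 * 79 * 45.4 / 6.3 = 2277.2 MPa

2277.2 MPa


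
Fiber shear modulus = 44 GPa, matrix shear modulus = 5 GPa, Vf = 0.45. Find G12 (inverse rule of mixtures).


1/G12 = Vf/Gf + (1-Vf)/Gm = 0.45/44 + 0.55/5
G12 = 8.32 GPa

8.32 GPa


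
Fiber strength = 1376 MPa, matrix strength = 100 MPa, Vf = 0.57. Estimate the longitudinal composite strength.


sigma_1 = sigma_f*Vf + sigma_m*(1-Vf) = 1376*0.57 + 100*0.43 = 827.3 MPa

827.3 MPa


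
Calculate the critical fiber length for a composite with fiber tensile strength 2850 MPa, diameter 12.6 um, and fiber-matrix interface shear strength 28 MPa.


Lc = sigma_f * d / (2 * tau_i) = 2850 * 12.6 / (2 * 28) = 641.3 um

641.3 um


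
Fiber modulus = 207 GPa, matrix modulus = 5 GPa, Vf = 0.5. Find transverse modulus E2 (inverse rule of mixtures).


1/E2 = Vf/Ef + (1-Vf)/Em = 0.5/207 + 0.5/5
E2 = 9.76 GPa

9.76 GPa


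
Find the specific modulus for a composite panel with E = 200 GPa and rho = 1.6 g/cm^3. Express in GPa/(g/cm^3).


Specific stiffness = E/rho = 200/1.6 = 125.0 GPa/(g/cm^3)

125.0 GPa/(g/cm^3)


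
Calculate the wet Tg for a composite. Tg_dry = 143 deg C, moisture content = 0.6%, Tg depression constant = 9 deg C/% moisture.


Tg_wet = Tg_dry - k*moisture = 143 - 9*0.6 = 137.6 deg C

137.6 deg C


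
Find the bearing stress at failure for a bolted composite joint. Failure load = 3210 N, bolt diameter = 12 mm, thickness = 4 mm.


sigma_br = F/(d*h) = 3210/(12*4) = 66.9 MPa

66.9 MPa


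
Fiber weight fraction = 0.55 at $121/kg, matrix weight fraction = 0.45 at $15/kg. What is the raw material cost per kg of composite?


Cost = cost_f*Wf + cost_m*Wm = 121*0.55 + 15*0.45 = $73.3/kg

$73.3/kg


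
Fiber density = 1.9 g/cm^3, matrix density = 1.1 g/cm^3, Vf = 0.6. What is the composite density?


rho_c = rho_f*Vf + rho_m*(1-Vf) = 1.9*0.6 + 1.1*0.4 = 1.58 g/cm^3

1.58 g/cm^3


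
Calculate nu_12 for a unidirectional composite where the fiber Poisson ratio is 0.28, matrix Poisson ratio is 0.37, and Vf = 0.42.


nu_12 = nu_f*Vf + nu_m*(1-Vf) = 0.28*0.42 + 0.37*0.58 = 0.3322

0.3322


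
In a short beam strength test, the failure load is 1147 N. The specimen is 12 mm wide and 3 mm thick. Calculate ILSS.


ILSS = 3F/(4bh) = 3*1147/(4*12*3) = 23.9 MPa

23.9 MPa


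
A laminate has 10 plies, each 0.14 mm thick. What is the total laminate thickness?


h = n * t_ply = 10 * 0.14 = 1.4 mm

1.4 mm


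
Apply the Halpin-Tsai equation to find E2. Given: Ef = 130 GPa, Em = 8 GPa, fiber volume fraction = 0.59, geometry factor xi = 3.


eta = (Ef/Em - 1)/(Ef/Em + xi) = (16.25 - 1)/(16.25 + 3) = 0.7922
E2 = Em*(1+xi*eta*Vf)/(1-eta*Vf) = 36.08 GPa

36.08 GPa


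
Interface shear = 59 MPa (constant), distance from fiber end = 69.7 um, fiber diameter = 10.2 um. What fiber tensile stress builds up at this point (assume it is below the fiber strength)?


Force balance: sigma_f * (pi*d^2/4) = tau * (pi*d) * x  ->  sigma_f = 4 * tau * x / d
sigma_f = 4 * 59 * 69.7 / 10.2 = 1612.7 MPa

1612.7 MPa


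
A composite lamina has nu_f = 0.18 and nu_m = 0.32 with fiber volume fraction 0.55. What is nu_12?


nu_12 = nu_f*Vf + nu_m*(1-Vf) = 0.18*0.55 + 0.32*0.45 = 0.243

0.243


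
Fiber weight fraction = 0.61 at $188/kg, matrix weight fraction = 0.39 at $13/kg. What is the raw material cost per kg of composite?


Cost = cost_f*Wf + cost_m*Wm = 188*0.61 + 13*0.39 = $119.75/kg

$119.75/kg


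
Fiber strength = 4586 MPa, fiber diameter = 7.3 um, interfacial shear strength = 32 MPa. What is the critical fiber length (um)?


Lc = sigma_f * d / (2 * tau_i) = 4586 * 7.3 / (2 * 32) = 523.1 um

523.1 um


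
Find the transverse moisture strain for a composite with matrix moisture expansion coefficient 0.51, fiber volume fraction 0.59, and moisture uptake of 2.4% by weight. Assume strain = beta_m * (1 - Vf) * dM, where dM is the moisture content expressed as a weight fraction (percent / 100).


dM = 2.4/100 = 0.024
strain = beta_m * (1-Vf) * dM = 0.51 * 0.41 * 0.024 = 0.0050184

0.0050184


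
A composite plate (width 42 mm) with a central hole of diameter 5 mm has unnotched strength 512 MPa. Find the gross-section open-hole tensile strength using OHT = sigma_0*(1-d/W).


OHT = sigma_0*(1-d/W) = 512*(1-5/42) = 451.0 MPa

451.0 MPa


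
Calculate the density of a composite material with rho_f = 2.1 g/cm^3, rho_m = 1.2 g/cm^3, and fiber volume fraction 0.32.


rho_c = rho_f*Vf + rho_m*(1-Vf) = 2.1*0.32 + 1.2*0.68 = 1.488 g/cm^3

1.488 g/cm^3


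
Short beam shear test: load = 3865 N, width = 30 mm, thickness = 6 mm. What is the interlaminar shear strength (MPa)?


ILSS = 3F/(4bh) = 3*3865/(4*30*6) = 16.1 MPa

16.1 MPa


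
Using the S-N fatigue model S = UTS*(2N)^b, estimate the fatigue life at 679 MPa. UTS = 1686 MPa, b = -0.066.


N = 0.5 * (S/UTS)^(1/b) = 0.5 * (679/1686)^(1/-0.066) = 482651.4111 cycles

482651.4111 cycles


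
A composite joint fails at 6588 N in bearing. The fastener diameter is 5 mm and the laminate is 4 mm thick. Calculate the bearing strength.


sigma_br = F/(d*h) = 6588/(5*4) = 329.4 MPa

329.4 MPa


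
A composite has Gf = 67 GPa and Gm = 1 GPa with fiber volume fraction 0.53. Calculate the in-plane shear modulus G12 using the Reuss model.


1/G12 = Vf/Gf + (1-Vf)/Gm = 0.53/67 + 0.47/1
G12 = 2.09 GPa

2.09 GPa


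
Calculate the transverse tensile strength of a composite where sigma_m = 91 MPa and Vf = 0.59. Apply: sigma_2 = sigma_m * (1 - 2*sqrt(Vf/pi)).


factor = 1 - 2*sqrt(0.59/pi) = 0.1333
sigma_2 = 91 * 0.1333 = 12.13 MPa

12.13 MPa


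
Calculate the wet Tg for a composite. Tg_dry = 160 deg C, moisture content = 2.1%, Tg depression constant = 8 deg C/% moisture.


Tg_wet = Tg_dry - k*moisture = 160 - 8*2.1 = 143.2 deg C

143.2 deg C


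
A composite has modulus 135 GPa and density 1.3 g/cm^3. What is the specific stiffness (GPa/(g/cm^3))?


Specific stiffness = E/rho = 135/1.3 = 103.8 GPa/(g/cm^3)

103.8 GPa/(g/cm^3)


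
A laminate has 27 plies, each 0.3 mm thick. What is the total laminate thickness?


h = n * t_ply = 27 * 0.3 = 8.1 mm

8.1 mm


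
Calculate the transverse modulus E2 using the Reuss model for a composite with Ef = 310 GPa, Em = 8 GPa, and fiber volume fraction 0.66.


1/E2 = Vf/Ef + (1-Vf)/Em = 0.66/310 + 0.34/8
E2 = 22.41 GPa

22.41 GPa


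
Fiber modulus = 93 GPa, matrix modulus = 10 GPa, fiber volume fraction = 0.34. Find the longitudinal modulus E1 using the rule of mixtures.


E1 = Ef*Vf + Em*(1-Vf) = 93*0.34 + 10*0.66 = 38.22 GPa

38.22 GPa


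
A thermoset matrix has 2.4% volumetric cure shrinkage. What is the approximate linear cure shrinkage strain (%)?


Linear shrinkage ≈ vol_shrink/3 = 2.4/3 = 0.8%

0.8%


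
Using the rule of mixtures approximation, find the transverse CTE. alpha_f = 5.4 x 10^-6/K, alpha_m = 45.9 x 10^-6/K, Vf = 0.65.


alpha_2 = alpha_f*Vf + alpha_m*(1-Vf) = 5.4*0.65 + 45.9*0.35 = 19.6 x 10^-6/K

19.6 x 10^-6/K


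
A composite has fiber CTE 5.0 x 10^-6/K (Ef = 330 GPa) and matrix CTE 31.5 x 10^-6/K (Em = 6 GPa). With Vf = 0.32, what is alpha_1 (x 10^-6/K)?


E1 = Ef*Vf + Em*(1-Vf) = 109.68
alpha_1 = (alpha_f*Ef*Vf + alpha_m*Em*(1-Vf))/E1 = 5.99 x 10^-6/K

5.99 x 10^-6/K


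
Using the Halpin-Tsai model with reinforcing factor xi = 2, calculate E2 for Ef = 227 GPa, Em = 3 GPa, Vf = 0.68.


eta = (Ef/Em - 1)/(Ef/Em + xi) = (75.6667 - 1)/(75.6667 + 2) = 0.9614
E2 = Em*(1+xi*eta*Vf)/(1-eta*Vf) = 19.99 GPa

19.99 GPa


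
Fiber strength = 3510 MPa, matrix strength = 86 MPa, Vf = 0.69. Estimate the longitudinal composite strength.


sigma_1 = sigma_f*Vf + sigma_m*(1-Vf) = 3510*0.69 + 86*0.31 = 2448.6 MPa

2448.6 MPa


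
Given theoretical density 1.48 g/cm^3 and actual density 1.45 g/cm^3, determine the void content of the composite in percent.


Void% = (rho_theo - rho_actual)/rho_theo * 100 = (1.48 - 1.45)/1.48 * 100 = 2.03%

2.03%


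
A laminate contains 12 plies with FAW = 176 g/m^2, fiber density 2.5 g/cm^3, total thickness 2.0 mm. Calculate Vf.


Vf = n * FAW / (rho_f * h * 1000) = 12 * 176 / (2.5 * 2.0 * 1000) = 0.4224

0.4224


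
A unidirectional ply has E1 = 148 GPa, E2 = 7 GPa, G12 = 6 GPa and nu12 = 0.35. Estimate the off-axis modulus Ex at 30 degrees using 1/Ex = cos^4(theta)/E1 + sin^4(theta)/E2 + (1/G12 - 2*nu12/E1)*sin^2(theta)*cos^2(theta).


cos^4(30) = 0.5625, sin^4(30) = 0.0625, sin^2(30)*cos^2(30) = 0.1875
1/G12 - 2*nu12/E1 = 1/6 - 2*0.35/148 = 0.161937 GPa^-1
1/Ex = 0.5625/148 + 0.0625/7 + 0.161937*0.1875 = 0.0430924 GPa^-1
Ex = 23.21 GPa

23.21 GPa


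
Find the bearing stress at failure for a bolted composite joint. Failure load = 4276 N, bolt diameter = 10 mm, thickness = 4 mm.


sigma_br = F/(d*h) = 4276/(10*4) = 106.9 MPa

106.9 MPa


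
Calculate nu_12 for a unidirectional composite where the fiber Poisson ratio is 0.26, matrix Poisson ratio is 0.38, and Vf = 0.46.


nu_12 = nu_f*Vf + nu_m*(1-Vf) = 0.26*0.46 + 0.38*0.54 = 0.3248

0.3248


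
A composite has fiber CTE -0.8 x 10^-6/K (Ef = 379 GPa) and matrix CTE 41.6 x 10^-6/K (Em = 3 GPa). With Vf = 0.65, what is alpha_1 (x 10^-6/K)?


E1 = Ef*Vf + Em*(1-Vf) = 247.4
alpha_1 = (alpha_f*Ef*Vf + alpha_m*Em*(1-Vf))/E1 = -0.62 x 10^-6/K

-0.62 x 10^-6/K


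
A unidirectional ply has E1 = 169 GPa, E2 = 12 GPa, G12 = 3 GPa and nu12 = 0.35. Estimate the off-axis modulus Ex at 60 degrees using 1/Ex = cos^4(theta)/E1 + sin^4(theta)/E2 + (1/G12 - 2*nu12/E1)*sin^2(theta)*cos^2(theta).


cos^4(60) = 0.0625, sin^4(60) = 0.5625, sin^2(60)*cos^2(60) = 0.1875
1/G12 - 2*nu12/E1 = 1/3 - 2*0.35/169 = 0.329191 GPa^-1
1/Ex = 0.0625/169 + 0.5625/12 + 0.329191*0.1875 = 0.1089682 GPa^-1
Ex = 9.18 GPa

9.18 GPa


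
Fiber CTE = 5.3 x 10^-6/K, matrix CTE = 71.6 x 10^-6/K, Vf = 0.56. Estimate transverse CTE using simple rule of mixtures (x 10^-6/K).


alpha_2 = alpha_f*Vf + alpha_m*(1-Vf) = 5.3*0.56 + 71.6*0.44 = 34.5 x 10^-6/K

34.5 x 10^-6/K


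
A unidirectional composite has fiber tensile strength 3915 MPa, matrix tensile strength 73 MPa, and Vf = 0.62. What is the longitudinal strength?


sigma_1 = sigma_f*Vf + sigma_m*(1-Vf) = 3915*0.62 + 73*0.38 = 2455.0 MPa

2455.0 MPa


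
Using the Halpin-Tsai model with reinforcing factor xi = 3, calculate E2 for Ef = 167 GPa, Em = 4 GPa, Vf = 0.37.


eta = (Ef/Em - 1)/(Ef/Em + xi) = (41.75 - 1)/(41.75 + 3) = 0.9106
E2 = Em*(1+xi*eta*Vf)/(1-eta*Vf) = 12.13 GPa

12.13 GPa


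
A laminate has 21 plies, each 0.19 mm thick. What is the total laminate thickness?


h = n * t_ply = 21 * 0.19 = 3.99 mm

3.99 mm


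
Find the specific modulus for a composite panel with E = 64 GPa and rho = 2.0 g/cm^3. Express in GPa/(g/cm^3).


Specific stiffness = E/rho = 64/2.0 = 32.0 GPa/(g/cm^3)

32.0 GPa/(g/cm^3)


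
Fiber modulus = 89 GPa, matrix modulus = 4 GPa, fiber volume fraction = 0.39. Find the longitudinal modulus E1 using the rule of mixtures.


E1 = Ef*Vf + Em*(1-Vf) = 89*0.39 + 4*0.61 = 37.15 GPa

37.15 GPa


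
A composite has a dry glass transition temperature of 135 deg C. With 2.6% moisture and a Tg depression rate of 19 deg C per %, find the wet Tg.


Tg_wet = Tg_dry - k*moisture = 135 - 19*2.6 = 85.6 deg C

85.6 deg C


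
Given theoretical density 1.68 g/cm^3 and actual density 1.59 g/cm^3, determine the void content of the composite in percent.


Void% = (rho_theo - rho_actual)/rho_theo * 100 = (1.68 - 1.59)/1.68 * 100 = 5.36%

5.36%


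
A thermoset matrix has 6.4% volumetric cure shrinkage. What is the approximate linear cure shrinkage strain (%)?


Linear shrinkage ≈ vol_shrink/3 = 6.4/3 = 2.133%

2.133%


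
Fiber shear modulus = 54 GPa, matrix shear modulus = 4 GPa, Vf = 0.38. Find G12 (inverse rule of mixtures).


1/G12 = Vf/Gf + (1-Vf)/Gm = 0.38/54 + 0.62/4
G12 = 6.17 GPa

6.17 GPa


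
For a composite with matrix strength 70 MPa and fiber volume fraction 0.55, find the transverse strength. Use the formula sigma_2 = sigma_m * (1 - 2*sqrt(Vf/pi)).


factor = 1 - 2*sqrt(0.55/pi) = 0.1632
sigma_2 = 70 * 0.1632 = 11.42 MPa

11.42 MPa


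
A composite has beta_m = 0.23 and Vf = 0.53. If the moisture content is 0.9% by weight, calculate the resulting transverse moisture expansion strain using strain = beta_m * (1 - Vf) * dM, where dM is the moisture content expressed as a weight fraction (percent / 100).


dM = 0.9/100 = 0.009
strain = beta_m * (1-Vf) * dM = 0.23 * 0.47 * 0.009 = 0.0009729

0.0009729


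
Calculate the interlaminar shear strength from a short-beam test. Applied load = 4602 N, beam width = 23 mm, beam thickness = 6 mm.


ILSS = 3F/(4bh) = 3*4602/(4*23*6) = 25.01 MPa

25.01 MPa


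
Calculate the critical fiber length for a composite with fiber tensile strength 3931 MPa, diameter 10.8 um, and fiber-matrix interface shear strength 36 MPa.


Lc = sigma_f * d / (2 * tau_i) = 3931 * 10.8 / (2 * 36) = 589.7 um

589.7 um


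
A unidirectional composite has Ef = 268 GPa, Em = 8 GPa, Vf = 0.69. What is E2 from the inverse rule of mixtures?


1/E2 = Vf/Ef + (1-Vf)/Em = 0.69/268 + 0.31/8
E2 = 24.2 GPa

24.2 GPa


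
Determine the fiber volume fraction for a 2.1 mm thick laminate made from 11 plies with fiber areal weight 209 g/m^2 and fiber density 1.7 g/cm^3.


Vf = n * FAW / (rho_f * h * 1000) = 11 * 209 / (1.7 * 2.1 * 1000) = 0.644

0.644


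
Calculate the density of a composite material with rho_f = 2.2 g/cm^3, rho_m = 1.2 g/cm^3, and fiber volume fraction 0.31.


rho_c = rho_f*Vf + rho_m*(1-Vf) = 2.2*0.31 + 1.2*0.69 = 1.51 g/cm^3

1.51 g/cm^3


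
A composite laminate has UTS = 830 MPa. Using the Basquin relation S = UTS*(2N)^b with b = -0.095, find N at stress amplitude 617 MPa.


N = 0.5 * (S/UTS)^(1/b) = 0.5 * (617/830)^(1/-0.095) = 11.3419 cycles

11.3419 cycles


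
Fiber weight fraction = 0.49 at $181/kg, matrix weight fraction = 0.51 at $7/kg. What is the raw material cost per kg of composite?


Cost = cost_f*Wf + cost_m*Wm = 181*0.49 + 7*0.51 = $92.26/kg

$92.26/kg


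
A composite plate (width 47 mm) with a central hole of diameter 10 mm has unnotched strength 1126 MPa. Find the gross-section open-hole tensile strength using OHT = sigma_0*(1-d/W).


OHT = sigma_0*(1-d/W) = 1126*(1-10/47) = 886.4 MPa

886.4 MPa


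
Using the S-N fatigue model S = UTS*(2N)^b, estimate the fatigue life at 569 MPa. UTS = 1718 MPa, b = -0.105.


N = 0.5 * (S/UTS)^(1/b) = 0.5 * (569/1718)^(1/-0.105) = 18601.5845 cycles

18601.5845 cycles


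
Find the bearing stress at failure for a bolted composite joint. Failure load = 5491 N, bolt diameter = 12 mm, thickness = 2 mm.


sigma_br = F/(d*h) = 5491/(12*2) = 228.8 MPa

228.8 MPa


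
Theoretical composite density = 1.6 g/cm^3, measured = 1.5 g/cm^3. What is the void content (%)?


Void% = (rho_theo - rho_actual)/rho_theo * 100 = (1.6 - 1.5)/1.6 * 100 = 6.25%

6.25%


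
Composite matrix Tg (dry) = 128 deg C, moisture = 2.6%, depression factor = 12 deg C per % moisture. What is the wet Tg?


Tg_wet = Tg_dry - k*moisture = 128 - 12*2.6 = 96.8 deg C

96.8 deg C


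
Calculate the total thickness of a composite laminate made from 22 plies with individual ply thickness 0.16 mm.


h = n * t_ply = 22 * 0.16 = 3.52 mm

3.52 mm


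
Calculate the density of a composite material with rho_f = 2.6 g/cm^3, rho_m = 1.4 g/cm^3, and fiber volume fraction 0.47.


rho_c = rho_f*Vf + rho_m*(1-Vf) = 2.6*0.47 + 1.4*0.53 = 1.964 g/cm^3

1.964 g/cm^3


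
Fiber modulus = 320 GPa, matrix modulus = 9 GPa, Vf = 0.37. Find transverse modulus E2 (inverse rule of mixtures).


1/E2 = Vf/Ef + (1-Vf)/Em = 0.37/320 + 0.63/9
E2 = 14.05 GPa

14.05 GPa


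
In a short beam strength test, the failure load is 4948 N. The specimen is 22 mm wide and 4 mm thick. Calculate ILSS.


ILSS = 3F/(4bh) = 3*4948/(4*22*4) = 42.17 MPa

42.17 MPa


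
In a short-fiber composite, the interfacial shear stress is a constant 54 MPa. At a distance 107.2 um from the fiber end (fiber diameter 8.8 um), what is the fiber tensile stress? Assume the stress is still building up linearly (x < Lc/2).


Force balance: sigma_f * (pi*d^2/4) = tau * (pi*d) * x  ->  sigma_f = 4 * tau * x / d
sigma_f = 4 * 54 * 107.2 / 8.8 = 2631.3 MPa

2631.3 MPa


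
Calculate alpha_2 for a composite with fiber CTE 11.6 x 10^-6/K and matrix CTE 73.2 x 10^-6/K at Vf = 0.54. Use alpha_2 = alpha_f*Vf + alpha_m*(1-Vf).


alpha_2 = alpha_f*Vf + alpha_m*(1-Vf) = 11.6*0.54 + 73.2*0.46 = 39.9 x 10^-6/K

39.9 x 10^-6/K


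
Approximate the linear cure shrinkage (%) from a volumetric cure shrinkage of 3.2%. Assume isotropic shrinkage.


Linear shrinkage ≈ vol_shrink/3 = 3.2/3 = 1.067%

1.067%


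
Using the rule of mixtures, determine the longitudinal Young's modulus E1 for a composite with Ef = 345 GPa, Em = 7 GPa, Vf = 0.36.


E1 = Ef*Vf + Em*(1-Vf) = 345*0.36 + 7*0.64 = 128.68 GPa

128.68 GPa


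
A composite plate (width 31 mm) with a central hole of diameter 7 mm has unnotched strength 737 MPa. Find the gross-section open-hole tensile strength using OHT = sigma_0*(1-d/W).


OHT = sigma_0*(1-d/W) = 737*(1-7/31) = 570.6 MPa

570.6 MPa
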